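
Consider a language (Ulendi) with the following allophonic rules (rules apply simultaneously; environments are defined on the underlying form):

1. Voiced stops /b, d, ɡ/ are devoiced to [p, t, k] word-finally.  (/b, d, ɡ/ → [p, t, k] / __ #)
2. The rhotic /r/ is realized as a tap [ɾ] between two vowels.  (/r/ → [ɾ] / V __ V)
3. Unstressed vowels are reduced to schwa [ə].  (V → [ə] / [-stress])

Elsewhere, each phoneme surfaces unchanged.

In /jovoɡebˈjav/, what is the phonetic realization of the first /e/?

[ə]

/e/ (between /ɡ/ and /b/): in an unstressed syllable, so rule 3 applies → [ə].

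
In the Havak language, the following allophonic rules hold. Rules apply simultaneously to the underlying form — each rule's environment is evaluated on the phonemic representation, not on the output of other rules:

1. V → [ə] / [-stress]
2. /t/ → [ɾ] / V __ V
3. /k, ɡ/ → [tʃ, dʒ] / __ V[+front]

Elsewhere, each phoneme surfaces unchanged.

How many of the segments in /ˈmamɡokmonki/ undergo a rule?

Segments that undergo a rule: /o/ → [ə] (rule 1); /o/ → [ə] (rule 1); /k/ → [tʃ] (rule 3); /i/ → [ə] (rule 1).
All other segments surface unchanged.

4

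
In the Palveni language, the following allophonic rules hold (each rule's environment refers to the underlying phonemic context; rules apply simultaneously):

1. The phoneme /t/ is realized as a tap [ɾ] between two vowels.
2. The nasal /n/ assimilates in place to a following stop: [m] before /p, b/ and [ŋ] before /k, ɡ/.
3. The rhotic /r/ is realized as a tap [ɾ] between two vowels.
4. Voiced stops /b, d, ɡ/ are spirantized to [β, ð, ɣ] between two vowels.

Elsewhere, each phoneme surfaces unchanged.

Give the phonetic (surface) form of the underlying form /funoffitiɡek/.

[funoffiɾiɣek]

/n/ (between /u/ and /o/) fails the environment for rule 2, so it stays [n].
/t/ (between /i/ and /i/): between two vowels, so rule 1 applies → [ɾ].
/ɡ/ (between /i/ and /e/) occurs between two vowels → [ɣ] by rule 4.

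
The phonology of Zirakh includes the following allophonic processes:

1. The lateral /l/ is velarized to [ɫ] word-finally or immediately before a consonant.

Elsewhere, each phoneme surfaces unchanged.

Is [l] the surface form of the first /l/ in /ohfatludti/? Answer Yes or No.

/l/ (between /t/ and /u/) is in the target of rule 1 but the environment (word-finally or immediately before a consonant) is not met → [l].
The actual realization is [l], which matches [l].

Yes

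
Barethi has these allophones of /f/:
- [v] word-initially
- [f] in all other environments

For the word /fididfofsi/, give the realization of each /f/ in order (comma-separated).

[v], [f], [f]

Occurrence 1 (position 1): word-initially → [v].
Occurrence 2 (position 6): no conditioning environment matches → elsewhere allophone [f].
Occurrence 3 (position 8): no conditioning environment matches → elsewhere allophone [f].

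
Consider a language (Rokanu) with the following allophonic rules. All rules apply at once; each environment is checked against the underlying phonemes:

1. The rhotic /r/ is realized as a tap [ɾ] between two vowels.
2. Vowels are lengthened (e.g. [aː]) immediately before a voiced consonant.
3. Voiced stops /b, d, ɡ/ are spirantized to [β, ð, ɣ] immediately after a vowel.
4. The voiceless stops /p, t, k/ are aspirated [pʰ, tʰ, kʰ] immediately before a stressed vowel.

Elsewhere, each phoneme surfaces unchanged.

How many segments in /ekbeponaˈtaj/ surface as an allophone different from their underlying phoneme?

Segments that undergo a rule: /o/ → [oː] (rule 2); /t/ → [tʰ] (rule 4); /a/ → [aː] (rule 2).
All other segments surface unchanged.

3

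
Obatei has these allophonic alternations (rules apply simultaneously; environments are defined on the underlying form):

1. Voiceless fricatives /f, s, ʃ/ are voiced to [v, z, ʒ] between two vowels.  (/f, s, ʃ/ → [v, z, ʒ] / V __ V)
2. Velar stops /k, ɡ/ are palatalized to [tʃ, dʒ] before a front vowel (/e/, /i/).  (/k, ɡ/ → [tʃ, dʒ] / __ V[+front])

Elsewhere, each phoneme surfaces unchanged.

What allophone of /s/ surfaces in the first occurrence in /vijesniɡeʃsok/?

[s]

/s/ — between /e/ and /n/; rule 1 does not apply here → [s].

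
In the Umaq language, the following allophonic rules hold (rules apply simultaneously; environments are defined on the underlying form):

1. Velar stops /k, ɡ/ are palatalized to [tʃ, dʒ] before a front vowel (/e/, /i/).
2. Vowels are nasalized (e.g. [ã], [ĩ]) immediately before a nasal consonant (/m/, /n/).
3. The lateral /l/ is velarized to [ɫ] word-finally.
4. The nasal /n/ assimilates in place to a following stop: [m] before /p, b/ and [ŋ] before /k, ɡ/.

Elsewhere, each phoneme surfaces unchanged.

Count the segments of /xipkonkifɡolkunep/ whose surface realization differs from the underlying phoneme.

4

Segments that undergo a rule: /o/ → [õ] (rule 2); /n/ → [ŋ] (rule 4); /k/ → [tʃ] (rule 1); /u/ → [ũ] (rule 2).
All other segments surface unchanged.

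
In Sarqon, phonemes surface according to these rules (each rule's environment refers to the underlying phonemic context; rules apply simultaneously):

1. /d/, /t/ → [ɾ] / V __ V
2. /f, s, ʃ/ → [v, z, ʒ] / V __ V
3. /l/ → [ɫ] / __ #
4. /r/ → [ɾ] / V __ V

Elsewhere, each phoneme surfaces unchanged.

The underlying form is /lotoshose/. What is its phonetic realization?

[loɾoshoze]

/l/ — word-initial; rule 3 does not apply here → [l].
/t/ (between /o/ and /o/): between two vowels, so rule 1 applies → [ɾ].
/s/ (between /o/ and /h/): rule 2 targets it, but not between two vowels → unchanged [s].
/s/ — between /o/ and /e/, between two vowels — surfaces as [z] (rule 2).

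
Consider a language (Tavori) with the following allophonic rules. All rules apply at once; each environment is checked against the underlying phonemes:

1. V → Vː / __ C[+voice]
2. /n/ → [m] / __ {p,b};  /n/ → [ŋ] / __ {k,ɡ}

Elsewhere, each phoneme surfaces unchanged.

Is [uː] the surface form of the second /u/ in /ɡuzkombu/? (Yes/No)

/u/ — word-final; rule 1 does not apply here → [u].
The actual realization is [u], not [uː].

No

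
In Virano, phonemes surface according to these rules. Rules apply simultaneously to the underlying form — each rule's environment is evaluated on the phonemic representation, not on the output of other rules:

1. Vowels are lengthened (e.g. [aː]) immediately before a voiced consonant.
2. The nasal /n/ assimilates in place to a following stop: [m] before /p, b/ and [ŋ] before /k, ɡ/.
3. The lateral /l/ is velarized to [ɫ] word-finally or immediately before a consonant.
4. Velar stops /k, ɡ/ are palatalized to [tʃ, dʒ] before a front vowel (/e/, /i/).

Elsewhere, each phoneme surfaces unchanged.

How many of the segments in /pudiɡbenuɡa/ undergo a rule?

4

Segments that undergo a rule: /u/ → [uː] (rule 1); /i/ → [iː] (rule 1); /e/ → [eː] (rule 1); /u/ → [uː] (rule 1).
All other segments surface unchanged.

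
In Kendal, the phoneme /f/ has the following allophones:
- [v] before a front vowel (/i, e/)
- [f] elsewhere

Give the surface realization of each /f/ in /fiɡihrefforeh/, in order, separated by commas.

[v], [f], [f]

Occurrence 1 (position 1): before a front vowel (/i, e/) → [v].
Occurrence 2 (position 8): no conditioning environment matches → elsewhere allophone [f].
Occurrence 3 (position 9): no conditioning environment matches → elsewhere allophone [f].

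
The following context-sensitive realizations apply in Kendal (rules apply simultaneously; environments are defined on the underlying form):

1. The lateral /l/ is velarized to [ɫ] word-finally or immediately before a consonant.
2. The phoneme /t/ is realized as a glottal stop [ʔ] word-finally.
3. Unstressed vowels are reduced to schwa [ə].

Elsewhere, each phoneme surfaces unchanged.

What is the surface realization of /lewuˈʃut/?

/l/ (word-initial): rule 1 targets it, but not word-finally or immediately before a consonant → unchanged [l].
/e/ (between /l/ and /w/): in an unstressed syllable, so rule 3 applies → [ə].
/w/ stays [w].
/u/ (between /w/ and /ʃ/): in an unstressed syllable, so rule 3 applies → [ə].
/ʃ/ (between /u/ and /u/) is unaffected → [ʃ].
/u/ (between /ʃ/ and /t/) fails the environment for rule 3, so it stays [u].
/t/ meets the environment for rule 2 (word-finally) → [ʔ].

[ləwəˈʃuʔ]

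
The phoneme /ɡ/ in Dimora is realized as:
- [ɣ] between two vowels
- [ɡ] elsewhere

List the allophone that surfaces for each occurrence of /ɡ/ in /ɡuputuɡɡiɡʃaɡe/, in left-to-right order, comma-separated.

[ɡ], [ɡ], [ɡ], [ɡ], [ɣ]

Occurrence 1 (position 1): no conditioning environment matches → elsewhere allophone [ɡ].
Occurrence 2 (position 7): no conditioning environment matches → elsewhere allophone [ɡ].
Occurrence 3 (position 8): no conditioning environment matches → elsewhere allophone [ɡ].
Occurrence 4 (position 10): no conditioning environment matches → elsewhere allophone [ɡ].
Occurrence 5 (position 13): between two vowels → [ɣ].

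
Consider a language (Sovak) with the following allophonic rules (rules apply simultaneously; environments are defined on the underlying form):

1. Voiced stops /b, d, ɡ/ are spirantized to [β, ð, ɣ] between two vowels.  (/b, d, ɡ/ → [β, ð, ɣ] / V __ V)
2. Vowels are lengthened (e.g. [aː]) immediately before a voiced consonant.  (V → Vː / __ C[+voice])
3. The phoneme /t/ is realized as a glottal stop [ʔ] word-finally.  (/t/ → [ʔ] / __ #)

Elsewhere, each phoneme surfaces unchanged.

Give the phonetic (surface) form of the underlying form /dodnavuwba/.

/d/ (word-initial): rule 1 targets it, but not between two vowels → unchanged [d].
/o/ — between /d/ and /d/, before a voiced consonant — surfaces as [oː] (rule 2).
/d/ (between /o/ and /n/) is in the target of rule 1 but the environment (between two vowels) is not met → [d].
/a/ (between /n/ and /v/): before a voiced consonant, so rule 2 applies → [aː].
/u/ meets the environment for rule 2 (before a voiced consonant) → [uː].
/b/ (between /w/ and /a/) is in the target of rule 1 but the environment (between two vowels) is not met → [b].
/a/ (word-final) is in the target of rule 2 but the environment (before a voiced consonant) is not met → [a].

[doːdnaːvuːwba]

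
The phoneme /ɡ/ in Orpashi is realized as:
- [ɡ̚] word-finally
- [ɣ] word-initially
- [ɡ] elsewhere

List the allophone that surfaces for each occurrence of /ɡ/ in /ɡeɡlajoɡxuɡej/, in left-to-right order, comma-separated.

[ɣ], [ɡ], [ɡ], [ɡ]

Occurrence 1 (position 1): word-initially → [ɣ].
Occurrence 2 (position 3): no conditioning environment matches → elsewhere allophone [ɡ].
Occurrence 3 (position 8): no conditioning environment matches → elsewhere allophone [ɡ].
Occurrence 4 (position 11): no conditioning environment matches → elsewhere allophone [ɡ].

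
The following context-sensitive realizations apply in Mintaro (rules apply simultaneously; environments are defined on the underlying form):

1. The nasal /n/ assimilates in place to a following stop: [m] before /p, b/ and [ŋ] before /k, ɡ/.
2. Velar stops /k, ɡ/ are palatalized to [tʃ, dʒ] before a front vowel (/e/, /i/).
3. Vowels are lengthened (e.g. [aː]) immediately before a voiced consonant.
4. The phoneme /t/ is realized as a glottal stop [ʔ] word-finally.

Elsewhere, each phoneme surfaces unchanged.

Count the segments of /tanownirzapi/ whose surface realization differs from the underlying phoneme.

Segments that undergo a rule: /a/ → [aː] (rule 3); /o/ → [oː] (rule 3); /i/ → [iː] (rule 3).
All other segments surface unchanged.

3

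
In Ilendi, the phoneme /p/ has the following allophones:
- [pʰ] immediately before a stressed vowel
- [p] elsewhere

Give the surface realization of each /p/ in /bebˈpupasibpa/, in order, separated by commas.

Occurrence 1 (position 4): immediately before a stressed vowel → [pʰ].
Occurrence 2 (position 6): no conditioning environment matches → elsewhere allophone [p].
Occurrence 3 (position 11): no conditioning environment matches → elsewhere allophone [p].

[pʰ], [p], [p]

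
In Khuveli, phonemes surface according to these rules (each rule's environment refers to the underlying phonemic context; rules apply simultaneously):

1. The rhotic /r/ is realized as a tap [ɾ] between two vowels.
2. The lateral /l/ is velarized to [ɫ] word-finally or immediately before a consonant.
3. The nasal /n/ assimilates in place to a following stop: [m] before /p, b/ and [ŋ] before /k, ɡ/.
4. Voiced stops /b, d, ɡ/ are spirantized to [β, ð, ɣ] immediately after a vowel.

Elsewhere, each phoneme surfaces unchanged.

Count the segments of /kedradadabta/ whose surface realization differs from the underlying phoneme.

4

Segments that undergo a rule: /d/ → [ð] (rule 4); /d/ → [ð] (rule 4); /d/ → [ð] (rule 4); /b/ → [β] (rule 4).
All other segments surface unchanged.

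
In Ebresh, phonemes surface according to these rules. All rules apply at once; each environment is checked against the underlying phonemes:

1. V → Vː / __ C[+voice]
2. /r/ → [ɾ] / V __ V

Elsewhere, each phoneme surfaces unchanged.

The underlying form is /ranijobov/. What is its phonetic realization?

[raːniːjoːboːv]

/r/ (word-initial): rule 2 targets it, but not between two vowels → unchanged [r].
/a/ — between /r/ and /n/, before a voiced consonant — surfaces as [aː] (rule 1).
/n/ — not in any rule's target class → [n].
/i/ meets the environment for rule 1 (before a voiced consonant) → [iː].
/j/ (between /i/ and /o/): no rule targets it → [j].
/o/ — between /j/ and /b/, before a voiced consonant — surfaces as [oː] (rule 1).
/b/ (between /o/ and /o/): no rule targets it → [b].
/o/ — between /b/ and /v/, before a voiced consonant — surfaces as [oː] (rule 1).
/v/ (word-final) is unaffected → [v].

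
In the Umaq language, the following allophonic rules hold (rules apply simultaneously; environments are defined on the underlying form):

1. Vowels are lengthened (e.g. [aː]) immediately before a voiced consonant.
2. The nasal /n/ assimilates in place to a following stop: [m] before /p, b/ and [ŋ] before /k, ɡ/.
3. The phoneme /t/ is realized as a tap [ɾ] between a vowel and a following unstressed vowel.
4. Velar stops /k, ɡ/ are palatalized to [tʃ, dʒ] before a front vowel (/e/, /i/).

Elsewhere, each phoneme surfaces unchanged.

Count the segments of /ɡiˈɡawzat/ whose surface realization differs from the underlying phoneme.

Segments that undergo a rule: /ɡ/ → [dʒ] (rule 4); /i/ → [iː] (rule 1); /a/ → [aː] (rule 1).
All other segments surface unchanged.

3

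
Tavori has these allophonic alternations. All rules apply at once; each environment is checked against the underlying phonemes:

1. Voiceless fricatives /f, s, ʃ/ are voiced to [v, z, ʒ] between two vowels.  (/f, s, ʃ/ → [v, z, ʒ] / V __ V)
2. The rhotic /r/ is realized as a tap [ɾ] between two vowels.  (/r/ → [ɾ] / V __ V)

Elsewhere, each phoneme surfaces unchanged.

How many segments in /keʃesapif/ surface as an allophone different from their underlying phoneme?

Segments that undergo a rule: /ʃ/ → [ʒ] (rule 1); /s/ → [z] (rule 1).
All other segments surface unchanged.

2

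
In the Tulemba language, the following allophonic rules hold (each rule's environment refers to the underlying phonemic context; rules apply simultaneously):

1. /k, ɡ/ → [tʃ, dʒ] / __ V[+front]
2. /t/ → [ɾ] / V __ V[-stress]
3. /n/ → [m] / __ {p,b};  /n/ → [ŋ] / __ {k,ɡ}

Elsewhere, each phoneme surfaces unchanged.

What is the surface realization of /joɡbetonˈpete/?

[joɡbeɾomˈpeɾe]

/j/ (word-initial) is unaffected → [j].
/o/ — not in any rule's target class → [o].
/ɡ/ (between /o/ and /b/) fails the environment for rule 1, so it stays [ɡ].
/b/ (between /ɡ/ and /e/): no rule targets it → [b].
/e/ (between /b/ and /t/): no rule targets it → [e].
/t/ meets the environment for rule 2 (between a vowel and a following unstressed vowel) → [ɾ].
/o/ stays [o].
/n/ (between /o/ and /p/): before a labial or velar stop, so rule 3 applies → [m].
/p/ stays [p].
/e/ (between /p/ and /t/) is unaffected → [e].
/t/ (between /e/ and /e/): between a vowel and a following unstressed vowel, so rule 2 applies → [ɾ].
/e/ stays [e].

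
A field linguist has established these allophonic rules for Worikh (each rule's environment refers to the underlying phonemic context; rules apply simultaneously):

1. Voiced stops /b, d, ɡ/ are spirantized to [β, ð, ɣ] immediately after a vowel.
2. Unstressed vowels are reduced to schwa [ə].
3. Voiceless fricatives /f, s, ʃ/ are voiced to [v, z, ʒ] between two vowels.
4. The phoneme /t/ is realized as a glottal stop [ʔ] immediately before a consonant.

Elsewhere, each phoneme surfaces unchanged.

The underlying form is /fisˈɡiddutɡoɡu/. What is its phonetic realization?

/f/ — word-initial; rule 3 does not apply here → [f].
/i/ — between /f/ and /s/, in an unstressed syllable — surfaces as [ə] (rule 2).
/s/ — between /i/ and /ɡ/; rule 3 does not apply here → [s].
/ɡ/ (between /s/ and /i/): rule 1 targets it, but not immediately after a vowel → unchanged [ɡ].
/i/ — between /ɡ/ and /d/; rule 2 does not apply here → [i].
/d/ meets the environment for rule 1 (immediately after a vowel) → [ð].
/d/ (between /d/ and /u/): rule 1 targets it, but not immediately after a vowel → unchanged [d].
Rule 2 applies to /u/ (between /d/ and /t/: in an unstressed syllable) → [ə].
/t/ — between /u/ and /ɡ/, immediately before a consonant — surfaces as [ʔ] (rule 4).
/ɡ/ (between /t/ and /o/): rule 1 targets it, but not immediately after a vowel → unchanged [ɡ].
/o/ (between /ɡ/ and /ɡ/): in an unstressed syllable, so rule 2 applies → [ə].
/ɡ/ (between /o/ and /u/) occurs immediately after a vowel → [ɣ] by rule 1.
/u/ (word-final): in an unstressed syllable, so rule 2 applies → [ə].

[fəsˈɡiðdəʔɡəɣə]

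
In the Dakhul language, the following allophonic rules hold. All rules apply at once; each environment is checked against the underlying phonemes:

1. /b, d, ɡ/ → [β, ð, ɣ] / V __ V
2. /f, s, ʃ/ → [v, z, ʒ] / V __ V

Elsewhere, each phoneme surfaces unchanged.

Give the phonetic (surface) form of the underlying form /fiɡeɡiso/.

/f/ (word-initial) is in the target of rule 2 but the environment (between two vowels) is not met → [f].
/ɡ/ — between /i/ and /e/, between two vowels — surfaces as [ɣ] (rule 1).
/ɡ/ — between /e/ and /i/, between two vowels — surfaces as [ɣ] (rule 1).
/s/ — between /i/ and /o/, between two vowels — surfaces as [z] (rule 2).

[fiɣeɣizo]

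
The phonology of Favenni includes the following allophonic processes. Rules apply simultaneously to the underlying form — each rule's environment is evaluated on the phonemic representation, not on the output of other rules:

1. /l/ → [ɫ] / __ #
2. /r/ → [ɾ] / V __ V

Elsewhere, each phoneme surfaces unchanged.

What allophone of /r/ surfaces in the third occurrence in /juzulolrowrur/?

[r]

/r/ (word-final) fails the environment for rule 2, so it stays [r].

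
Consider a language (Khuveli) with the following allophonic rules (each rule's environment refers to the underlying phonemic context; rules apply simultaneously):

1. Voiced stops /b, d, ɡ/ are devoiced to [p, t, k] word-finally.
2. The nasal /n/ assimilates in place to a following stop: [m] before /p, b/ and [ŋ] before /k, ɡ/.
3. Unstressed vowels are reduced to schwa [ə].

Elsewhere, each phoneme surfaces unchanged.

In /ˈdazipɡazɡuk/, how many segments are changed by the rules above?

Segments that undergo a rule: /i/ → [ə] (rule 3); /a/ → [ə] (rule 3); /u/ → [ə] (rule 3).
All other segments surface unchanged.

3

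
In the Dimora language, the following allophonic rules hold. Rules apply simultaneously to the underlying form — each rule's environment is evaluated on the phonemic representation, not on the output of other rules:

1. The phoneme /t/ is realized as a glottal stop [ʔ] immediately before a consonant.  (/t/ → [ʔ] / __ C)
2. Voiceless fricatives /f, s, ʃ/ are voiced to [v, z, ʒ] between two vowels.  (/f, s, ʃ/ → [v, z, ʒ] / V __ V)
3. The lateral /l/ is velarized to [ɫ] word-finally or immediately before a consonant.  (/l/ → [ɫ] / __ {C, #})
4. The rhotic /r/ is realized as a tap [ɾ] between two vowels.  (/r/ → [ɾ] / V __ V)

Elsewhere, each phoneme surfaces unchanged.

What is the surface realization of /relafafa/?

[relavava]

/r/ (word-initial) is in the target of rule 4 but the environment (between two vowels) is not met → [r].
/e/ stays [e].
/l/ (between /e/ and /a/): rule 3 targets it, but not word-finally or immediately before a consonant → unchanged [l].
/a/ stays [a].
/f/ meets the environment for rule 2 (between two vowels) → [v].
/a/ stays [a].
Rule 2 applies to /f/ (between /a/ and /a/: between two vowels) → [v].
/a/ (word-final): no rule targets it → [a].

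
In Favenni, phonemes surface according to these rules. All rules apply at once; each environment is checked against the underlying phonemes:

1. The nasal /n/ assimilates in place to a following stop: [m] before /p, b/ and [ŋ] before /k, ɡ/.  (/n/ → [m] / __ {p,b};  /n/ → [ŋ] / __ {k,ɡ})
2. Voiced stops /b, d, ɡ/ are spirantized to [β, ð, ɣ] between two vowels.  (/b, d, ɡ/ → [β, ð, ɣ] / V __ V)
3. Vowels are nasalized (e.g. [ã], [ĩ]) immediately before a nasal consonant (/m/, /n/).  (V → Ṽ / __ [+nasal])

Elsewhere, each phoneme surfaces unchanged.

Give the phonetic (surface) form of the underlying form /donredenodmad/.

/d/ (word-initial) fails the environment for rule 2, so it stays [d].
/o/ — between /d/ and /n/, before a nasal consonant — surfaces as [õ] (rule 3).
/n/ — between /o/ and /r/; rule 1 does not apply here → [n].
/e/ — between /r/ and /d/; rule 3 does not apply here → [e].
Rule 2 applies to /d/ (between /e/ and /e/: between two vowels) → [ð].
/e/ (between /d/ and /n/): before a nasal consonant, so rule 3 applies → [ẽ].
/n/ (between /e/ and /o/) is in the target of rule 1 but the environment (before a labial or velar stop) is not met → [n].
/o/ (between /n/ and /d/) fails the environment for rule 3, so it stays [o].
/d/ (between /o/ and /m/) is in the target of rule 2 but the environment (between two vowels) is not met → [d].
/a/ (between /m/ and /d/) fails the environment for rule 3, so it stays [a].
/d/ (word-final) fails the environment for rule 2, so it stays [d].

[dõnreðẽnodmad]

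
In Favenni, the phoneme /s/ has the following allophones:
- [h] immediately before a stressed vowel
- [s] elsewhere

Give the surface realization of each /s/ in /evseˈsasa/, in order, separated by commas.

[s], [h], [s]

Occurrence 1 (position 3): no conditioning environment matches → elsewhere allophone [s].
Occurrence 2 (position 5): immediately before a stressed vowel → [h].
Occurrence 3 (position 7): no conditioning environment matches → elsewhere allophone [s].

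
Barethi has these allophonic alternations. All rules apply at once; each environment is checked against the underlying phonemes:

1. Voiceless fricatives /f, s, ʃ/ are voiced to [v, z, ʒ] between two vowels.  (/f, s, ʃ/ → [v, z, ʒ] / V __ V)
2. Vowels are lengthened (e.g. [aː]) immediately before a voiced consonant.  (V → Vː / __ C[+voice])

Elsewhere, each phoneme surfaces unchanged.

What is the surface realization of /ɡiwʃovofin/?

[ɡiːwʃoːvoviːn]

/ɡ/ — not in any rule's target class → [ɡ].
/i/ (between /ɡ/ and /w/) occurs before a voiced consonant → [iː] by rule 2.
/w/ — not in any rule's target class → [w].
/ʃ/ — between /w/ and /o/; rule 1 does not apply here → [ʃ].
Rule 2 applies to /o/ (between /ʃ/ and /v/: before a voiced consonant) → [oː].
/v/ — not in any rule's target class → [v].
/o/ (between /v/ and /f/): rule 2 targets it, but not before a voiced consonant → unchanged [o].
/f/ (between /o/ and /i/): between two vowels, so rule 1 applies → [v].
/i/ (between /f/ and /n/) occurs before a voiced consonant → [iː] by rule 2.
/n/ (word-final): no rule targets it → [n].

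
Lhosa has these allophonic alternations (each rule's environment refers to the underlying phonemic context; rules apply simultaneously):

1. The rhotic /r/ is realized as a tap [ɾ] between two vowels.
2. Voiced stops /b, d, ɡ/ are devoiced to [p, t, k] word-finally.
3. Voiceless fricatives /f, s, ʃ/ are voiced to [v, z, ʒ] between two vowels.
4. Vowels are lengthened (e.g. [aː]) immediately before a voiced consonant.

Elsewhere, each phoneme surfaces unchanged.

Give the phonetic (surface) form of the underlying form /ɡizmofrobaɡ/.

/ɡ/ (word-initial): rule 2 targets it, but not word-finally → unchanged [ɡ].
/i/ — between /ɡ/ and /z/, before a voiced consonant — surfaces as [iː] (rule 4).
/z/ stays [z].
/m/ (between /z/ and /o/): no rule targets it → [m].
/o/ (between /m/ and /f/): rule 4 targets it, but not before a voiced consonant → unchanged [o].
/f/ (between /o/ and /r/) is in the target of rule 3 but the environment (between two vowels) is not met → [f].
/r/ (between /f/ and /o/) is in the target of rule 1 but the environment (between two vowels) is not met → [r].
/o/ meets the environment for rule 4 (before a voiced consonant) → [oː].
/b/ — between /o/ and /a/; rule 2 does not apply here → [b].
Rule 4 applies to /a/ (between /b/ and /ɡ/: before a voiced consonant) → [aː].
/ɡ/ meets the environment for rule 2 (word-finally) → [k].

[ɡiːzmofroːbaːk]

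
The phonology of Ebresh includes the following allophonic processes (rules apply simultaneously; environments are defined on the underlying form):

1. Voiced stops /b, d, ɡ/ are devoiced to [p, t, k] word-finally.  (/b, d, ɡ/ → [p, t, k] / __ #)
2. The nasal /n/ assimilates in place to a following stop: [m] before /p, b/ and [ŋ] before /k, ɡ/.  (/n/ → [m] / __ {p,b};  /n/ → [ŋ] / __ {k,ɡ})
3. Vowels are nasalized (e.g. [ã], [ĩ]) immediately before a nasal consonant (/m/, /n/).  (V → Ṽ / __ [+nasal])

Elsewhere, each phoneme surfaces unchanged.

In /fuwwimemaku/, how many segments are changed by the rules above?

Segments that undergo a rule: /i/ → [ĩ] (rule 3); /e/ → [ẽ] (rule 3).
All other segments surface unchanged.

2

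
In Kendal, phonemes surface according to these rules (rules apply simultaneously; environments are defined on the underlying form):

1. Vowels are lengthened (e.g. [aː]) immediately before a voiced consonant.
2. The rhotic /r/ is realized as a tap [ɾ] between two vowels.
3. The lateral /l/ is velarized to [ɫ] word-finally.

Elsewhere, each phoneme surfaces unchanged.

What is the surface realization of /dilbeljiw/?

[diːlbeːljiːw]

/d/ (word-initial) is unaffected → [d].
Rule 1 applies to /i/ (between /d/ and /l/: before a voiced consonant) → [iː].
/l/ (between /i/ and /b/): rule 3 targets it, but not word-finally → unchanged [l].
/b/ stays [b].
Rule 1 applies to /e/ (between /b/ and /l/: before a voiced consonant) → [eː].
/l/ (between /e/ and /j/): rule 3 targets it, but not word-finally → unchanged [l].
/j/ (between /l/ and /i/): no rule targets it → [j].
/i/ (between /j/ and /w/): before a voiced consonant, so rule 1 applies → [iː].
/w/ stays [w].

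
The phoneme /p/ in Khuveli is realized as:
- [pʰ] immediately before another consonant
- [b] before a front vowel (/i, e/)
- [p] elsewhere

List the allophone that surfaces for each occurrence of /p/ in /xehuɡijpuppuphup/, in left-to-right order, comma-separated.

Occurrence 1 (position 8): no conditioning environment matches → elsewhere allophone [p].
Occurrence 2 (position 10): immediately before another consonant → [pʰ].
Occurrence 3 (position 11): no conditioning environment matches → elsewhere allophone [p].
Occurrence 4 (position 13): immediately before another consonant → [pʰ].
Occurrence 5 (position 16): no conditioning environment matches → elsewhere allophone [p].

[p], [pʰ], [p], [pʰ], [p]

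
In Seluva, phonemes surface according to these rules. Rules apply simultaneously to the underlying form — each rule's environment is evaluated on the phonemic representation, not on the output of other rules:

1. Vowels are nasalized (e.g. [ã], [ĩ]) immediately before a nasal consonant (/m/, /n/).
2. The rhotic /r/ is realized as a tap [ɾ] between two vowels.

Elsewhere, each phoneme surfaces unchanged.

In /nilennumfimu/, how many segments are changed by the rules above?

Segments that undergo a rule: /e/ → [ẽ] (rule 1); /u/ → [ũ] (rule 1); /i/ → [ĩ] (rule 1).
All other segments surface unchanged.

3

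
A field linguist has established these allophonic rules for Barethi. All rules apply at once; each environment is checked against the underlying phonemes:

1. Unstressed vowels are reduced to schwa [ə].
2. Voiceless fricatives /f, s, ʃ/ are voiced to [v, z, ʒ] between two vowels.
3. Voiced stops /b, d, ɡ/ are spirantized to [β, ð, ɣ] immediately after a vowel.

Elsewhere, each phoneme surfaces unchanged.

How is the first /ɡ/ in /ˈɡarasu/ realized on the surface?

[ɡ]

/ɡ/ — word-initial; rule 3 does not apply here → [ɡ].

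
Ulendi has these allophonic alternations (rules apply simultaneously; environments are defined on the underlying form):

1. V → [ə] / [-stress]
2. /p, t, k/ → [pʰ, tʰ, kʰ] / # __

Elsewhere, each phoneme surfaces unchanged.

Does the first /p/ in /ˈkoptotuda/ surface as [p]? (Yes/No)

/p/ (between /o/ and /t/) is in the target of rule 2 but the environment (word-initially) is not met → [p].
The actual realization is [p], which matches [p].

Yes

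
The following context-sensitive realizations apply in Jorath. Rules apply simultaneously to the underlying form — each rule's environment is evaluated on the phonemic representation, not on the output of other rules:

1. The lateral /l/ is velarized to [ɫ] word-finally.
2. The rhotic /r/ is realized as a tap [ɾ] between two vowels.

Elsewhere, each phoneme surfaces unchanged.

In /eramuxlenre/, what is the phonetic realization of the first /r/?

[ɾ]

/r/ — between /e/ and /a/, between two vowels — surfaces as [ɾ] (rule 2).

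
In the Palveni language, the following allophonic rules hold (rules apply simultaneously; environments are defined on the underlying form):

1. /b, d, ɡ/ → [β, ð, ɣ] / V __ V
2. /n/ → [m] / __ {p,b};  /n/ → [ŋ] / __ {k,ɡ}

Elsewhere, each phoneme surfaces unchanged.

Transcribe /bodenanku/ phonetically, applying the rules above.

/b/ (word-initial) is in the target of rule 1 but the environment (between two vowels) is not met → [b].
/d/ (between /o/ and /e/) occurs between two vowels → [ð] by rule 1.
/n/ (between /e/ and /a/): rule 2 targets it, but not before a labial or velar stop → unchanged [n].
/n/ — between /a/ and /k/, before a labial or velar stop — surfaces as [ŋ] (rule 2).

[boðenaŋku]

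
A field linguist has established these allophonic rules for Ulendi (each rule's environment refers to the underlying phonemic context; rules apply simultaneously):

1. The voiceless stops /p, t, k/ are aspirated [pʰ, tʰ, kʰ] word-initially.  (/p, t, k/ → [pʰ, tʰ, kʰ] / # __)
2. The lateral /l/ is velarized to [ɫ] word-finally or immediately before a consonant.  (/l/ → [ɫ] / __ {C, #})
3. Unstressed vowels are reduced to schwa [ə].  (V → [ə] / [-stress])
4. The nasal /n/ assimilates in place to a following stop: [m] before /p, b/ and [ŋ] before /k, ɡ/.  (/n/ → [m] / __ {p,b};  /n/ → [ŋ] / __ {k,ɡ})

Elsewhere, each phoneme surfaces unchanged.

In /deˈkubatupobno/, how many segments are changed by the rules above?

Segments that undergo a rule: /e/ → [ə] (rule 3); /a/ → [ə] (rule 3); /u/ → [ə] (rule 3); /o/ → [ə] (rule 3); /o/ → [ə] (rule 3).
All other segments surface unchanged.

5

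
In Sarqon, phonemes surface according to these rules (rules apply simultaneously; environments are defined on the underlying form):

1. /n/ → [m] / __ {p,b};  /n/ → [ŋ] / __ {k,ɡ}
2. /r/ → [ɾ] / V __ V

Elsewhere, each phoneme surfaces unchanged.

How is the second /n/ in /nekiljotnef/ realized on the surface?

[n]

/n/ — between /t/ and /e/; rule 1 does not apply here → [n].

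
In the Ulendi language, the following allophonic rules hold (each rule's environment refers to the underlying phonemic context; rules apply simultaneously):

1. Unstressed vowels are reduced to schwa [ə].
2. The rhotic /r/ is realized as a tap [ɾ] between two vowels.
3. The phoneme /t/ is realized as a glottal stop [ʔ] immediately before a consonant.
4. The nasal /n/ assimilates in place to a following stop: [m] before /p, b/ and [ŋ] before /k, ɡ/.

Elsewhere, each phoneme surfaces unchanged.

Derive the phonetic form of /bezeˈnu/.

[bəzəˈnu]

/b/ (word-initial) is unaffected → [b].
/e/ meets the environment for rule 1 (in an unstressed syllable) → [ə].
/z/ — not in any rule's target class → [z].
/e/ (between /z/ and /n/) occurs in an unstressed syllable → [ə] by rule 1.
/n/ — between /e/ and /u/; rule 4 does not apply here → [n].
/u/ — word-final; rule 1 does not apply here → [u].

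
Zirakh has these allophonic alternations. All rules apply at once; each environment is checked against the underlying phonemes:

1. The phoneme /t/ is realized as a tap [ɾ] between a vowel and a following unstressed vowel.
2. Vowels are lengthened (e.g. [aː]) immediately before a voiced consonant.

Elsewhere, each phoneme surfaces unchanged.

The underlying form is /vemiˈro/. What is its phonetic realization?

/v/ (word-initial) is unaffected → [v].
Rule 2 applies to /e/ (between /v/ and /m/: before a voiced consonant) → [eː].
/m/ (between /e/ and /i/): no rule targets it → [m].
Rule 2 applies to /i/ (between /m/ and /r/: before a voiced consonant) → [iː].
/r/ stays [r].
/o/ (word-final) fails the environment for rule 2, so it stays [o].

[veːmiːˈro]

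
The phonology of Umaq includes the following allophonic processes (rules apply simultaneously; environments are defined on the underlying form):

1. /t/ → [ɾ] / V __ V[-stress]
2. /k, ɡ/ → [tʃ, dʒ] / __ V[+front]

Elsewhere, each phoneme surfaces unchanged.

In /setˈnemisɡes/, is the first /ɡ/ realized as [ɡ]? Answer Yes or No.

No

/ɡ/ — between /s/ and /e/, before a front vowel — surfaces as [dʒ] (rule 2).
The actual realization is [dʒ], not [ɡ].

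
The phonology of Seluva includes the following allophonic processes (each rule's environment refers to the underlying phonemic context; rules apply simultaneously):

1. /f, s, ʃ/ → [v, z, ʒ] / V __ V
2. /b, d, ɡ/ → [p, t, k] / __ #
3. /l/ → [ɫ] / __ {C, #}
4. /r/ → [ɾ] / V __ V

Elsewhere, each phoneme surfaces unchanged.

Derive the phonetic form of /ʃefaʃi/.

[ʃevaʒi]

/ʃ/ (word-initial) is in the target of rule 1 but the environment (between two vowels) is not met → [ʃ].
/e/ (between /ʃ/ and /f/) is unaffected → [e].
Rule 1 applies to /f/ (between /e/ and /a/: between two vowels) → [v].
/a/ (between /f/ and /ʃ/) is unaffected → [a].
/ʃ/ — between /a/ and /i/, between two vowels — surfaces as [ʒ] (rule 1).
/i/ — not in any rule's target class → [i].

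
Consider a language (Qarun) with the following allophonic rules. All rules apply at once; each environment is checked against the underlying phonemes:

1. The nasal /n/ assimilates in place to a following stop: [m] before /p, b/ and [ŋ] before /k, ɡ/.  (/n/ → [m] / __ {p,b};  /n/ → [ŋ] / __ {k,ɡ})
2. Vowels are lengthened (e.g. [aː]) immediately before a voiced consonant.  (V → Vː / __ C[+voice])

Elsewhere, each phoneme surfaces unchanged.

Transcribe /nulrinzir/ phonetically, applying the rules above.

[nuːlriːnziːr]

/n/ — word-initial; rule 1 does not apply here → [n].
Rule 2 applies to /u/ (between /n/ and /l/: before a voiced consonant) → [uː].
/l/ (between /u/ and /r/): no rule targets it → [l].
/r/ — not in any rule's target class → [r].
/i/ — between /r/ and /n/, before a voiced consonant — surfaces as [iː] (rule 2).
/n/ (between /i/ and /z/) is in the target of rule 1 but the environment (before a labial or velar stop) is not met → [n].
/z/ — not in any rule's target class → [z].
/i/ (between /z/ and /r/) occurs before a voiced consonant → [iː] by rule 2.
/r/ (word-final): no rule targets it → [r].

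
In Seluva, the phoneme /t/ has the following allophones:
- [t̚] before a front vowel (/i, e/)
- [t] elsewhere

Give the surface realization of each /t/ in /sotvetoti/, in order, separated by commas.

Occurrence 1 (position 3): no conditioning environment matches → elsewhere allophone [t].
Occurrence 2 (position 6): no conditioning environment matches → elsewhere allophone [t].
Occurrence 3 (position 8): before a front vowel (/i, e/) → [t̚].

[t], [t], [t̚]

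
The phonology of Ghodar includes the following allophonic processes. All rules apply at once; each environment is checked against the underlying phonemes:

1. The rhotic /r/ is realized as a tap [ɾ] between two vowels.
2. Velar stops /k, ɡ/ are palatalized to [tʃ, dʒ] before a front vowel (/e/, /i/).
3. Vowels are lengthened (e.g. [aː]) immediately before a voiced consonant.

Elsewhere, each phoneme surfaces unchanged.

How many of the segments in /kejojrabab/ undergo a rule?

5

Segments that undergo a rule: /k/ → [tʃ] (rule 2); /e/ → [eː] (rule 3); /o/ → [oː] (rule 3); /a/ → [aː] (rule 3); /a/ → [aː] (rule 3).
All other segments surface unchanged.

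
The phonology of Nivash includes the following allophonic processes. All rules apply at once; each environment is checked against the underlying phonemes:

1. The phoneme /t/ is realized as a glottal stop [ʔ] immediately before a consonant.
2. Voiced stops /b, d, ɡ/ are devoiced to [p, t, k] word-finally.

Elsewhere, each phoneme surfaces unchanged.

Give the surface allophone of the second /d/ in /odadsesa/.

/d/ — between /a/ and /s/; rule 2 does not apply here → [d].

[d]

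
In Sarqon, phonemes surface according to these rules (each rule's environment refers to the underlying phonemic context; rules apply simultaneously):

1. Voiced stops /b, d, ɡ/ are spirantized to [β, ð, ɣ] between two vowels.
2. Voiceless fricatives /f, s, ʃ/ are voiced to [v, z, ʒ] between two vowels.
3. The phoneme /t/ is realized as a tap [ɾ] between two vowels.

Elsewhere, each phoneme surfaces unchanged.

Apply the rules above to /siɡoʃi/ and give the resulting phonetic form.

[siɣoʒi]

/s/ (word-initial) is in the target of rule 2 but the environment (between two vowels) is not met → [s].
/i/ — not in any rule's target class → [i].
Rule 1 applies to /ɡ/ (between /i/ and /o/: between two vowels) → [ɣ].
/o/ (between /ɡ/ and /ʃ/) is unaffected → [o].
Rule 2 applies to /ʃ/ (between /o/ and /i/: between two vowels) → [ʒ].
/i/ (word-final) is unaffected → [i].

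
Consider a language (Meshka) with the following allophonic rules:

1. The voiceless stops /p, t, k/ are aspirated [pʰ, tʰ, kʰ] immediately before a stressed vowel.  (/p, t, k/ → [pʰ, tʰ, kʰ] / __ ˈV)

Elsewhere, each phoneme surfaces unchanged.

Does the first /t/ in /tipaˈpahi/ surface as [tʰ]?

No

/t/ (word-initial) fails the environment for rule 1, so it stays [t].
The actual realization is [t], not [tʰ].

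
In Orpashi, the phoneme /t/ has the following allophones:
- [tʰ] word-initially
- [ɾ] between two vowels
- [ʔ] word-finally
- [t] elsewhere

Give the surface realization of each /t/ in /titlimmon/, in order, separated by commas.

Occurrence 1 (position 1): word-initially → [tʰ].
Occurrence 2 (position 3): no conditioning environment matches → elsewhere allophone [t].

[tʰ], [t]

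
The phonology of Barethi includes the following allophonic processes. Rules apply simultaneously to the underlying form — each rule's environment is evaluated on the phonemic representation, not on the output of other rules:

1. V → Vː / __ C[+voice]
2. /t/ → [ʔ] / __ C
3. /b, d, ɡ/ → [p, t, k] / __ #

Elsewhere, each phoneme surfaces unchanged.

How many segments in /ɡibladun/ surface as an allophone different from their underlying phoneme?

Segments that undergo a rule: /i/ → [iː] (rule 1); /a/ → [aː] (rule 1); /u/ → [uː] (rule 1).
All other segments surface unchanged.

3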